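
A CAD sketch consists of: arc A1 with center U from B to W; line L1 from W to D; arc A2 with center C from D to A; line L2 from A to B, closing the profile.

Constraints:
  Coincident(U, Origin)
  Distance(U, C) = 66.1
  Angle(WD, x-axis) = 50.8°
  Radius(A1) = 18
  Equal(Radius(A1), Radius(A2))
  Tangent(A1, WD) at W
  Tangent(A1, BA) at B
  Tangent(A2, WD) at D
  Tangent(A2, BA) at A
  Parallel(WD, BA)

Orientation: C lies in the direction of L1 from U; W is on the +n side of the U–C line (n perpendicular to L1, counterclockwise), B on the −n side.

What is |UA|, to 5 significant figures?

68.507

Tangency of A1 to both parallel lines with radius 18.0 puts W and B at U ± 18.0·n: W = (-13.949, 11.377), B = (13.949, -11.377). Equal radii place D and A the same way about C: D = C + 18.0·n = (27.828, 62.600), A = C − 18.0·n = (55.726, 39.847). Then |UA| = |A − U| = 68.507.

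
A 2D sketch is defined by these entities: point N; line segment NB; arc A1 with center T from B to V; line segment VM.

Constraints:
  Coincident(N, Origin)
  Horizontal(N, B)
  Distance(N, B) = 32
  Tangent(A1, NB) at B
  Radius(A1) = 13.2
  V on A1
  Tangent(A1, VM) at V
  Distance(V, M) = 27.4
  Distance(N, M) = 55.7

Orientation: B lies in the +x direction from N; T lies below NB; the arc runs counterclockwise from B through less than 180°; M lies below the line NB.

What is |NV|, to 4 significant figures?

28.78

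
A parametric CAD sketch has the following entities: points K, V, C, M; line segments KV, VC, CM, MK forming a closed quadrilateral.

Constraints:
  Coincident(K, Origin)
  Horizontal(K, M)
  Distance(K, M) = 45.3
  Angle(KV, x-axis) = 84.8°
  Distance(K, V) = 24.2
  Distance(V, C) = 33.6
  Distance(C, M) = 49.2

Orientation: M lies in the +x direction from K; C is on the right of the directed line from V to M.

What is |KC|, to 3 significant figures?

9.59

K is at the origin; K and M share the same y with |KM| = 45.3 and M in +x, so M = (45.3, 0). KV runs at 84.8° with |KV| = 24.2, so V = (2.19, 24.1). C is determined by |VC| = 33.6 and |CM| = 49.2 together: it lies at the intersection of circle(V, 33.6) and circle(M, 49.2). With |VM| = 49.4, the foot of the radical line on VM is 11.6 from V and the perpendicular offset is √(33.6² − 11.6²) = 31.5. Taking the right-of-VM solution: C = (-3.05, -9.09).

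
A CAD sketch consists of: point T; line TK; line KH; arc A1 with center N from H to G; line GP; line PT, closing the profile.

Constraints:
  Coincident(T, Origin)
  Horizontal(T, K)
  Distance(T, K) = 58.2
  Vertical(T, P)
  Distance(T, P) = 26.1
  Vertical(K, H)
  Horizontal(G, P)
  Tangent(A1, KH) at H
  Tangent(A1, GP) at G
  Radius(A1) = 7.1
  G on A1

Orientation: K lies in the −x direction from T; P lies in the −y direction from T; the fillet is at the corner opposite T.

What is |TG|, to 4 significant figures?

57.38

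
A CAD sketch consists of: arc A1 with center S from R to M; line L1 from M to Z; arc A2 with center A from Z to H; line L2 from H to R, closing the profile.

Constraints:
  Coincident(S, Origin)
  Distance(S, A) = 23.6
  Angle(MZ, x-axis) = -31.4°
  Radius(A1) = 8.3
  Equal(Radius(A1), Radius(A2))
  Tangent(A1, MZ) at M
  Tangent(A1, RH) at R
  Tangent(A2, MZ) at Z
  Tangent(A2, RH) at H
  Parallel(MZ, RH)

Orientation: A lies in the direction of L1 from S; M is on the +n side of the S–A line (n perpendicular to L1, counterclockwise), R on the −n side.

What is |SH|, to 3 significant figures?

25.0

Tangency of A1 to both parallel lines with radius 8.3 puts M and R at S ± 8.3·n: M = (4.32, 7.08), R = (-4.32, -7.08). Equal radii place Z and H the same way about A: Z = A + 8.3·n = (24.5, -5.21), H = A − 8.3·n = (15.8, -19.4). Then |SH| = |H − S| = 25.0.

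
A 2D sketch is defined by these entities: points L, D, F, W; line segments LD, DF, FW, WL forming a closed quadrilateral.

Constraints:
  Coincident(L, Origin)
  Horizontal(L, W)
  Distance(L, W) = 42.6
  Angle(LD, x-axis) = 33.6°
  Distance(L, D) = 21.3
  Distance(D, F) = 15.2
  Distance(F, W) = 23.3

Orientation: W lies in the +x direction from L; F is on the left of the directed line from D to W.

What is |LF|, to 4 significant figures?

36.50

Checks: |DF| = 15.20 ✓; |FW| = 23.30 ✓.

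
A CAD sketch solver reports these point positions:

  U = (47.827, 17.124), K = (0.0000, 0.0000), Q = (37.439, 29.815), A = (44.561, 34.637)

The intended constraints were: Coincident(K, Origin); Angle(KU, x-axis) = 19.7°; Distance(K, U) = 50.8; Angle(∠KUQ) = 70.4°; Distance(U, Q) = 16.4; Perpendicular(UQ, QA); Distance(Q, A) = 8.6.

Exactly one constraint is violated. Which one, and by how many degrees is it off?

Perpendicular(UQ, QA) — off by 5.20°.

K = (0.00, 0.00) ✓; KU at 19.70° ✓; |KU| = 50.80 ✓; ∠KUQ = 70.40° ✓; |UQ| = 16.40 ✓; ∠(UQ, QA) = 95.20° ✗; |QA| = 8.601 ✓.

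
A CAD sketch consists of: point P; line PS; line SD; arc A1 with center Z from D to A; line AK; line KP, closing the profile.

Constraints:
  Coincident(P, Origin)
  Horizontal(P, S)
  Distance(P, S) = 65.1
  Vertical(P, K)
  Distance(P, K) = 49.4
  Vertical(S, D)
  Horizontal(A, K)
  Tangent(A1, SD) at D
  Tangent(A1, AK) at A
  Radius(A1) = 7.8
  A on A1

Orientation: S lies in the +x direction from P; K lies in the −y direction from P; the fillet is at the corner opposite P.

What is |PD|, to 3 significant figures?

77.3

P is at the origin; PS is horizontal with |PS| = 65.1 and S on the +x side, so S = (65.1, 0.00). PK is vertical with |PK| = 49.4 and K on the −y side, so K = (0.00, -49.4). The virtual corner opposite P is at (65.1, -49.4). A1 meets SD tangentially, so ZD is at right angles to SD and A1 meets AK tangentially, so ZA is at right angles to AK, with radius 7.8, so the center Z sits 7.8 in from both sides at Z = (57.3, -41.6). That places the tangent points at D = (65.1, -41.6) on SD and A = (57.3, -49.4) on AK. Then |PD| = |D − P| = 77.3.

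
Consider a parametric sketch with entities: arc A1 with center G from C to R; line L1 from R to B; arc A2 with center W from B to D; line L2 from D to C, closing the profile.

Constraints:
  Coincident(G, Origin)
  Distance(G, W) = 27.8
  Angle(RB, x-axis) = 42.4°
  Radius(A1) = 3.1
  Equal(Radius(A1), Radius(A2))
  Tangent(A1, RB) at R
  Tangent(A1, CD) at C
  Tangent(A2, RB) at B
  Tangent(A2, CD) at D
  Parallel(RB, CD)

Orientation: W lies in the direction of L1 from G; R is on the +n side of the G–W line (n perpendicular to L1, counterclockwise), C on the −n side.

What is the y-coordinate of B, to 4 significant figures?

21.03

Tangency of A1 to both parallel lines with radius 3.1 puts R and C at G ± 3.1·n: R = (-2.090, 2.289), C = (2.090, -2.289). Equal radii place B and D the same way about W: B = W + 3.1·n = (18.44, 21.03), D = W − 3.1·n = (22.62, 16.46). So B.y = 21.03.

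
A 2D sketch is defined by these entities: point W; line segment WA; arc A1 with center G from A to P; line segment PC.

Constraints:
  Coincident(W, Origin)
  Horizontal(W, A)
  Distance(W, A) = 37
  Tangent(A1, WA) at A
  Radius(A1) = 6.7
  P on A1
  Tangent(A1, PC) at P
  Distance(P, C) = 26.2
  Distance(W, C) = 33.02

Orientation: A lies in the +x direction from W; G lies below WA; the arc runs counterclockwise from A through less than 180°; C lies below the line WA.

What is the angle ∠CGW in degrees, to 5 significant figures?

58.755°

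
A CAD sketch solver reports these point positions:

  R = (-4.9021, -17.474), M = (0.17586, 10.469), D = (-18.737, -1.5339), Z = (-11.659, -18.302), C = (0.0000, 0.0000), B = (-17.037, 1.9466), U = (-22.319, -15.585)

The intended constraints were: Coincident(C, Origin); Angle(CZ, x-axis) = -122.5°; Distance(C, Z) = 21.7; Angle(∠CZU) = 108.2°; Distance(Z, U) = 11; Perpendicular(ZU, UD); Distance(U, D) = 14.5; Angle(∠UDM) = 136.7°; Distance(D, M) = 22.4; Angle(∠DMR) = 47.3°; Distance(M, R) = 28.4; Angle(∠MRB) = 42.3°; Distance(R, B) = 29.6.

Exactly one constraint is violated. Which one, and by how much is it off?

Distance(R, B) = 29.6 — off by 6.70.

C = (0.00, 0.00) ✓; CZ at -122.5° ✓; |CZ| = 21.70 ✓; ∠CZU = 108.2° ✓; |ZU| = 11.00 ✓; ∠(ZU, UD) = 90.00° ✓; |UD| = 14.50 ✓; ∠UDM = 136.7° ✓; |DM| = 22.40 ✓; ∠DMR = 47.30° ✓; |MR| = 28.40 ✓; ∠MRB = 42.30° ✓; |RB| = 22.90 ✗.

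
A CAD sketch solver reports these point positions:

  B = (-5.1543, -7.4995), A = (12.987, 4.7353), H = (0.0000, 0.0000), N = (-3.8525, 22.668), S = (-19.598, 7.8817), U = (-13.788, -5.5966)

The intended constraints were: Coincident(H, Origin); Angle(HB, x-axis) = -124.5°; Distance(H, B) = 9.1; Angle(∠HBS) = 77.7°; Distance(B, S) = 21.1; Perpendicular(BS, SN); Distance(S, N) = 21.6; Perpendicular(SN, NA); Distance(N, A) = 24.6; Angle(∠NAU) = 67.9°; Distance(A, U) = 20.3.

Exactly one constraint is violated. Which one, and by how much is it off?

Distance(A, U) = 20.3 — off by 8.40.

H = (0.00, 0.00) ✓; HB at -124.5° ✓; |HB| = 9.100 ✓; ∠HBS = 77.70° ✓; |BS| = 21.10 ✓; ∠(BS, SN) = 90.00° ✓; |SN| = 21.60 ✓; ∠(SN, NA) = 90.00° ✓; |NA| = 24.60 ✓; ∠NAU = 67.90° ✓; |AU| = 28.70 ✗.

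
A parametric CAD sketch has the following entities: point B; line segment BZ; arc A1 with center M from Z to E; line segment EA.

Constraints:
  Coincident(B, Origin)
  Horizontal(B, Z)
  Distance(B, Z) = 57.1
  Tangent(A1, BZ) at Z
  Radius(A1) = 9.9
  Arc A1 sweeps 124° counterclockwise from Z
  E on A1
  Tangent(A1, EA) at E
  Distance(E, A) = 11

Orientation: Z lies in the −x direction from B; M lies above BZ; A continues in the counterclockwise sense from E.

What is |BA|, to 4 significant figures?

60.27

On A1, Z sits at bearing -90° from M; a 124° counterclockwise sweep puts E at bearing 34°, so E = M + 9.9·(cos 34°, sin 34°) = (-48.89, 15.44). Since A1 is tangent to EA there, ME ⟂ EA, so EA runs along (−sin 34°, cos 34°); with |EA| = 11.0, A = (-55.04, 24.56). Then |BA| = |A − B| = 60.27.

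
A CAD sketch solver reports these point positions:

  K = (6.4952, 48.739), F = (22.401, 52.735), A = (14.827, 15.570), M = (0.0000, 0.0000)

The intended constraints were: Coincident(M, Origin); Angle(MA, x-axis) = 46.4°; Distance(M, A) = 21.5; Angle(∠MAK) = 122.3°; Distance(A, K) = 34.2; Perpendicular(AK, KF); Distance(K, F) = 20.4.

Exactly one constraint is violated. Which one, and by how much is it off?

Distance(K, F) = 20.4 — off by 4.00.

M = (0.00, 0.00) ✓; MA at 46.40° ✓; |MA| = 21.50 ✓; ∠MAK = 122.3° ✓; |AK| = 34.20 ✓; ∠(AK, KF) = 90.00° ✓; |KF| = 16.40 ✗.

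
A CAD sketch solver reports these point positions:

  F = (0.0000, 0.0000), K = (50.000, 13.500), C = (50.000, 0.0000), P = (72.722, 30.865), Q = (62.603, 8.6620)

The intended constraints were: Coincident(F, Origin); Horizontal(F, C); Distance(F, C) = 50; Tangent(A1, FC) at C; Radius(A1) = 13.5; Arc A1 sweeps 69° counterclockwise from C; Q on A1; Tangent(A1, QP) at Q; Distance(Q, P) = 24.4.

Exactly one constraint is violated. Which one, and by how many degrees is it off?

Tangent(A1, QP) at Q — off by 3.50°.

F = (0.00, 0.00) ✓; F.y = 0.00, C.y = 0.00 ✓; |FC| = 50.00 ✓; ∠(KC, CF) = 90.00° ✓; |KC| = 13.50 ✓; bearing(K→Q) − bearing(K→C) = 69.00° ✓; |KQ| = 13.50 ✓; ∠(KQ, QP) = 93.50° ✗; |QP| = 24.40 ✓.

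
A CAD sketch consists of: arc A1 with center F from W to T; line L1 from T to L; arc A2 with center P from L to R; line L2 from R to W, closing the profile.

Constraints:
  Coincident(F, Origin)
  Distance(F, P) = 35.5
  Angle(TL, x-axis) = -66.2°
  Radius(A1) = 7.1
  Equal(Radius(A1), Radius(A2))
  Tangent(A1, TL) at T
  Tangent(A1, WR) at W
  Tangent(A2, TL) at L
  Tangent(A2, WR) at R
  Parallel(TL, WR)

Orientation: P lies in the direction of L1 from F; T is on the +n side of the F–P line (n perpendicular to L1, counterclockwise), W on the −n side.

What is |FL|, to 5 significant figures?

36.203

The slot axis is L1's direction at -66.2°, so u = (cos -66.2°, sin -66.2°) = (0.40355, -0.91496) and n = (−sin -66.2°, cos -66.2°) = (0.91496, 0.40355). F is at the origin and P lies 35.5 along u from F, so P = 35.5·u = (14.326, -32.481). Tangency of A1 to both parallel lines with radius 7.1 puts T and W at F ± 7.1·n: T = (6.4962, 2.8652), W = (-6.4962, -2.8652). Equal radii place L and R the same way about P: L = P + 7.1·n = (20.822, -29.616), R = P − 7.1·n = (7.8296, -35.346). Then |FL| = |L − F| = 36.203.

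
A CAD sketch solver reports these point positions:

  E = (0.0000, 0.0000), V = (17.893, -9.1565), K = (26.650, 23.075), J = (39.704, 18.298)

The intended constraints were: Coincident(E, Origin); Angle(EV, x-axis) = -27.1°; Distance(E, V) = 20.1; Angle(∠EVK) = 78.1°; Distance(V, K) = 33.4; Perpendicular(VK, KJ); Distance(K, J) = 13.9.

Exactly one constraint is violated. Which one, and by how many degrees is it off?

Perpendicular(VK, KJ) — off by 4.90°.

E = (0.00, 0.00) ✓; EV at -27.10° ✓; |EV| = 20.10 ✓; ∠EVK = 78.10° ✓; |VK| = 33.40 ✓; ∠(VK, KJ) = 94.90° ✗; |KJ| = 13.90 ✓.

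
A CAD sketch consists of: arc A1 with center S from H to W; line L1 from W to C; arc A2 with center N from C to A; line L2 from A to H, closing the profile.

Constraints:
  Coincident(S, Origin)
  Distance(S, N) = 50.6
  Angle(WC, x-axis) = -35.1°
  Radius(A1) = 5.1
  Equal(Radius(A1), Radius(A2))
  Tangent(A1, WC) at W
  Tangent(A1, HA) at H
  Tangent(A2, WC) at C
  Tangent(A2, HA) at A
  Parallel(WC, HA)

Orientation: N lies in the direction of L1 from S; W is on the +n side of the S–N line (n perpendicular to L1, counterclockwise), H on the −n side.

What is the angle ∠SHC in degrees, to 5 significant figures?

78.603°

Tangency of A1 to both parallel lines with radius 5.1 puts W and H at S ± 5.1·n: W = (2.9325, 4.1726), H = (-2.9325, -4.1726). Equal radii place C and A the same way about N: C = N + 5.1·n = (44.331, -24.923), A = N − 5.1·n = (38.466, -33.268). Then cos ∠SHC = HS·HC / (|HS||HC|), giving 78.603°.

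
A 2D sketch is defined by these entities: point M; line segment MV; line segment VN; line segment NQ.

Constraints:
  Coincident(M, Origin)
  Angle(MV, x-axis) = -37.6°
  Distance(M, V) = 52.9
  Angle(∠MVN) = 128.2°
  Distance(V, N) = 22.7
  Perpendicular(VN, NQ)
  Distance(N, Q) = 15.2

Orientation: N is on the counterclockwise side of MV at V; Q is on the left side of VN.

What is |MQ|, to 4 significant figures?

61.37

∠MVN = 128.2°, so VN runs at -37.6° + (180° − 128.2°) = 14.20° from the x-axis; with |VN| = 22.7, N = V + 22.7·(cos 14.20°, sin 14.20°) = (63.92, -26.71). The perpendicularity gives NQ at right angles to VN; with |NQ| = 15.2 on the left of VN, Q = N + 15.2·(-0.2453, 0.9694) = (60.19, -11.97). Then |MQ| = |Q − M| = 61.37.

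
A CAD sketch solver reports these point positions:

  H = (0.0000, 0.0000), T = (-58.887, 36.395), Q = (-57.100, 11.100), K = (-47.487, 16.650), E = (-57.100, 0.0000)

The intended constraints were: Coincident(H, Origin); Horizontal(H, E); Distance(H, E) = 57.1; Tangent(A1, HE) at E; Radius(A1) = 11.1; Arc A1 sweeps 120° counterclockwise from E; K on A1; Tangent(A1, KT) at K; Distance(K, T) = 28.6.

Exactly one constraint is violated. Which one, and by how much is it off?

Distance(K, T) = 28.6 — off by 5.80.

H = (0.00, 0.00) ✓; H.y = 0.00, E.y = 0.00 ✓; |HE| = 57.10 ✓; ∠(QE, EH) = 90.00° ✓; |QE| = 11.10 ✓; bearing(Q→K) − bearing(Q→E) = 120.0° ✓; |QK| = 11.10 ✓; ∠(QK, KT) = 90.00° ✓; |KT| = 22.80 ✗.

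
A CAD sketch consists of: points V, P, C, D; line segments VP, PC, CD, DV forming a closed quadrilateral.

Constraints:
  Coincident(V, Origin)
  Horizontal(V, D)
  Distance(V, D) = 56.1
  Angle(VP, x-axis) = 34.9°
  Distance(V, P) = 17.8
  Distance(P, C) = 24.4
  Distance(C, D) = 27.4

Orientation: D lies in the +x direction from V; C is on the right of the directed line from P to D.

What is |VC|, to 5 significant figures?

31.323

Checks: V = (0.00, 0.00) ✓; |PC| = 24.40 ✓; |CD| = 27.40 ✓.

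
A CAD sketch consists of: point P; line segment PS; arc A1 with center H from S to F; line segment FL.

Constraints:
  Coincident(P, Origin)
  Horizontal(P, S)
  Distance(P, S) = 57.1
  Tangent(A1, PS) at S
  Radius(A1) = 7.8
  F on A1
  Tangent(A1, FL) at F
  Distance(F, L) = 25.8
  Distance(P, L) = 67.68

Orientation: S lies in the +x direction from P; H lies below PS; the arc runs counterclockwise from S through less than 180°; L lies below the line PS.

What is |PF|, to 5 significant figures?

50.783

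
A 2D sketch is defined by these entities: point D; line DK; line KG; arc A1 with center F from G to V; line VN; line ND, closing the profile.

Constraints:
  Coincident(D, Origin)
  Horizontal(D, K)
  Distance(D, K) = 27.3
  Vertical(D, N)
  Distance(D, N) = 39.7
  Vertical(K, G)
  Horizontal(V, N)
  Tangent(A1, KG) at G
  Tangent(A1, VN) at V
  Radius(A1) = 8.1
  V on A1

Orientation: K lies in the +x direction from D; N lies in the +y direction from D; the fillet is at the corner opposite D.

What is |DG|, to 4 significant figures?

41.76

The virtual corner opposite D is at (27.30, 39.70). The tangent condition forces FG to be normal to KG and since A1 is tangent to VN there, FV ⟂ VN, with radius 8.1, so the center F sits 8.1 in from both sides at F = (19.20, 31.60). That places the tangent points at G = (27.30, 31.60) on KG and V = (19.20, 39.70) on VN. Then |DG| = |G − D| = 41.76.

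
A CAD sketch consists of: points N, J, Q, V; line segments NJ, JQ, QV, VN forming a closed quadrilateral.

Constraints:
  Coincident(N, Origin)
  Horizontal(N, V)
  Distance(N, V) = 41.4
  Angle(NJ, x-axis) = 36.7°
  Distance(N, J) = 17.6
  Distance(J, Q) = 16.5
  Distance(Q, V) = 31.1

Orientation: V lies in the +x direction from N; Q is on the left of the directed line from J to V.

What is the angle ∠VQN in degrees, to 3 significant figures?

79.7°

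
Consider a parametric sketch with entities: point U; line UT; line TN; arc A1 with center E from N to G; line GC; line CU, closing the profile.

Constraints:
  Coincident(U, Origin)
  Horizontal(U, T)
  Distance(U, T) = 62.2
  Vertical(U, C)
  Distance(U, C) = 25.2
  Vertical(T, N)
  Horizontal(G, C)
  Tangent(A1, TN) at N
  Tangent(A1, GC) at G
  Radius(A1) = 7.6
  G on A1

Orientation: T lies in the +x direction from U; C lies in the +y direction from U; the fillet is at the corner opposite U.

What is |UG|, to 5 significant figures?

60.135

U is at the origin; U and T share the same y with |UT| = 62.2 and T on the +x side, so T = (62.200, 0.0000). UC is vertical with |UC| = 25.2 and C on the +y side, so C = (0.0000, 25.200). The virtual corner opposite U is at (62.200, 25.200). Since A1 is tangent to TN there, EN ⟂ TN and the tangent condition forces EG to be normal to GC, with radius 7.6, so the center E sits 7.6 in from both sides at E = (54.600, 17.600). That places the tangent points at N = (62.200, 17.600) on TN and G = (54.600, 25.200) on GC. Then |UG| = |G − U| = 60.135.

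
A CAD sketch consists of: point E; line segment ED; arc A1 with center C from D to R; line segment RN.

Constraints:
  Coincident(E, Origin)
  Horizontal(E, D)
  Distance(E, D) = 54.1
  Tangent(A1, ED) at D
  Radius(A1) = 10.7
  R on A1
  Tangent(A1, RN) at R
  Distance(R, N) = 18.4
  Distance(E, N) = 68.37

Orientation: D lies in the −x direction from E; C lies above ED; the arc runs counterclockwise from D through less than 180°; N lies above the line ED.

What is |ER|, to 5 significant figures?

50.716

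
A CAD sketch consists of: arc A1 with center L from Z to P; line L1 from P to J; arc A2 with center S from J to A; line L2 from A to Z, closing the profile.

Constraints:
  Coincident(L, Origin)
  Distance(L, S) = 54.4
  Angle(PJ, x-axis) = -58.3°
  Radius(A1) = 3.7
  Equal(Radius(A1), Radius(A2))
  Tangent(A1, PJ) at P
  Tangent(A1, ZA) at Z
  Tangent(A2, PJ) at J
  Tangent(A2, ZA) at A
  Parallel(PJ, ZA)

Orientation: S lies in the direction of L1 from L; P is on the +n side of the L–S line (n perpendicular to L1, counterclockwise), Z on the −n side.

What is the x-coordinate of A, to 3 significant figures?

25.4

Tangency of A1 to both parallel lines with radius 3.7 puts P and Z at L ± 3.7·n: P = (3.15, 1.94), Z = (-3.15, -1.94). Equal radii place J and A the same way about S: J = S + 3.7·n = (31.7, -44.3), A = S − 3.7·n = (25.4, -48.2). So A.x = 25.4.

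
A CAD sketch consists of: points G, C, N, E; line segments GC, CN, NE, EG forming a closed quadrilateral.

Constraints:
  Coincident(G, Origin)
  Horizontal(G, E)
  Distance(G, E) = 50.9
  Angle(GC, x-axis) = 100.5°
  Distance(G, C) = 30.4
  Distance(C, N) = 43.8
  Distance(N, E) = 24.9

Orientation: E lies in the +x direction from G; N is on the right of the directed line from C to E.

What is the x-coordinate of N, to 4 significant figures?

26.00

Checks: |CN| = 43.80 ✓; |NE| = 24.90 ✓.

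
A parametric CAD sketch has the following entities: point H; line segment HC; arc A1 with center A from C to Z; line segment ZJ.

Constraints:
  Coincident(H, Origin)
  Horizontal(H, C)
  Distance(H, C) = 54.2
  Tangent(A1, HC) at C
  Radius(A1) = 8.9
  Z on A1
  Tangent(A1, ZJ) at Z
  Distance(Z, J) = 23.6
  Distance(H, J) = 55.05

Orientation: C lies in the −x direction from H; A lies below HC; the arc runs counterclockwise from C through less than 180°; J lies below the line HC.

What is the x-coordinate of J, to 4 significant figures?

-44.63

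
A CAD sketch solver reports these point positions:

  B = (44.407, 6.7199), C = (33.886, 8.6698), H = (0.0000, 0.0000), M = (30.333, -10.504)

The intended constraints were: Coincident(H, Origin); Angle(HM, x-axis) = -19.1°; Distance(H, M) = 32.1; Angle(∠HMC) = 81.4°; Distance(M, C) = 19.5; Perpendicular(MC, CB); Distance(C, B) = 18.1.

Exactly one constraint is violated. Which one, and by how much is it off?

Distance(C, B) = 18.1 — off by 7.40.

H = (0.00, 0.00) ✓; HM at -19.10° ✓; |HM| = 32.10 ✓; ∠HMC = 81.40° ✓; |MC| = 19.50 ✓; ∠(MC, CB) = 90.00° ✓; |CB| = 10.70 ✗.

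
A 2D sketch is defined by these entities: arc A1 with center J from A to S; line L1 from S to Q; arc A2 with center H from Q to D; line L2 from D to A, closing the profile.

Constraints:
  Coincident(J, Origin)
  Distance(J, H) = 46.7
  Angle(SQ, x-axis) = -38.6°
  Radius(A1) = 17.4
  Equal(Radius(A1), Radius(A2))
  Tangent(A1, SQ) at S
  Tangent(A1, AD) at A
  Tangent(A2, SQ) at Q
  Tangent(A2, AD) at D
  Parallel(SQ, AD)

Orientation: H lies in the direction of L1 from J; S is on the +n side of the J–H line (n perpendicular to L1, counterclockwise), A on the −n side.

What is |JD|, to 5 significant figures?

49.836

The slot axis is L1's direction at -38.6°, so u = (cos -38.6°, sin -38.6°) = (0.78152, -0.62388) and n = (−sin -38.6°, cos -38.6°) = (0.62388, 0.78152). J is at the origin and H lies 46.7 along u from J, so H = 46.7·u = (36.497, -29.135). Tangency of A1 to both parallel lines with radius 17.4 puts S and A at J ± 17.4·n: S = (10.856, 13.598), A = (-10.856, -13.598). Equal radii place Q and D the same way about H: Q = H + 17.4·n = (47.353, -15.537), D = H − 17.4·n = (25.642, -42.734). Then |JD| = |D − J| = 49.836.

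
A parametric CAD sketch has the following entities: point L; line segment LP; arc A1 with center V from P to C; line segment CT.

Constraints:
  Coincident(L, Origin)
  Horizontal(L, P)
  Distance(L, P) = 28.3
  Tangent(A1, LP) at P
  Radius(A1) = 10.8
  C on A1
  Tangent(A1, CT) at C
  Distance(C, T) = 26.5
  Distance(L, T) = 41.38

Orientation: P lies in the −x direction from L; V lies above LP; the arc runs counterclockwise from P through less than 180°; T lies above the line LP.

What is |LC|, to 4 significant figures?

20.61

L is at the origin; LP is horizontal with |LP| = 28.3 and P on the −x side, so P = (-28.30, 0.000). The tangent condition forces VP to be normal to LP, so V = P + (0, 10.8) = (-28.30, 10.80). Since VC ⟂ CT (tangency), |VT| = √(10.8² + 26.5²) = 28.62 regardless of where C sits on A1. So T lies on both circle(L, 41.38) and circle(V, 28.62); the above-LP intersection is T = (-17.73, 37.39). C is the foot of the tangent from T: C = (-17.50, 10.89).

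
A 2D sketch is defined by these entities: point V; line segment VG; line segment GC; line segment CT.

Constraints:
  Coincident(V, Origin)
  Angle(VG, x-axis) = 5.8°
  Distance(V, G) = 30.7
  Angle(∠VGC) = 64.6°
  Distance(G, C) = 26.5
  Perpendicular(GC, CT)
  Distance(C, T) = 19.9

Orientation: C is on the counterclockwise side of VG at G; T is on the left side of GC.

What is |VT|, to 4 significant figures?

15.46

V is at the origin; VG runs at 5.8° with length 30.7, so G = 30.7·(cos 5.8°, sin 5.8°) = (30.54, 3.102). ∠VGC = 64.6°, so GC runs at 5.8° + (180° − 64.6°) = 121.2° from the x-axis; with |GC| = 26.5, C = G + 26.5·(cos 121.2°, sin 121.2°) = (16.82, 25.77). The perpendicularity gives CT at right angles to GC; with |CT| = 19.9 on the left of GC, T = C + 19.9·(-0.8554, -0.5180) = (-0.2066, 15.46). Then |VT| = |T − V| = 15.46.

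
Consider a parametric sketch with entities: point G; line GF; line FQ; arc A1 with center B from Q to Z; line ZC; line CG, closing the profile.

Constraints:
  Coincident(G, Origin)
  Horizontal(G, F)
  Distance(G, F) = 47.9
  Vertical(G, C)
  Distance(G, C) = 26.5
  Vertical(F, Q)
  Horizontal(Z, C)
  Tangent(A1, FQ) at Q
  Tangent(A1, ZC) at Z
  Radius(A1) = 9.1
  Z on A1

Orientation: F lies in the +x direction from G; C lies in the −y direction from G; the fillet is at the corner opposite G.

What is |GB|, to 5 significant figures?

42.523

G is at the origin; GF is horizontal with |GF| = 47.9 and F on the +x side, so F = (47.900, 0.0000). GC is vertical with |GC| = 26.5 and C on the −y side, so C = (0.0000, -26.500). The virtual corner opposite G is at (47.900, -26.500). A1 meets FQ tangentially, so BQ is at right angles to FQ and A1 meets ZC tangentially, so BZ is at right angles to ZC, with radius 9.1, so the center B sits 9.1 in from both sides at B = (38.800, -17.400). Then |GB| = |B − G| = 42.523.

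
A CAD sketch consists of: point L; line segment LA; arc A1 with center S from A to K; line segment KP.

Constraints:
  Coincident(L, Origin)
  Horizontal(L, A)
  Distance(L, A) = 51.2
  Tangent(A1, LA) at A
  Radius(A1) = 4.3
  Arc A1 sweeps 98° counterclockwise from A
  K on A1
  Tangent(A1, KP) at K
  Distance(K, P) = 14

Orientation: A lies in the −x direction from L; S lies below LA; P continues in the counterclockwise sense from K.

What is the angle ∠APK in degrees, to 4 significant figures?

15.02°

L is at the origin; LA is horizontal with |LA| = 51.2 and A on the −x side, so A = (-51.20, 0.000). Tangency of A1 to LA means the radius SA is perpendicular to LA, so S = A + (0, -4.3) = (-51.20, -4.300). On A1, A sits at bearing 90° from S; a 98° counterclockwise sweep puts K at bearing 188°, so K = S + 4.3·(cos 188°, sin 188°) = (-55.46, -4.898). Tangency of A1 to KP means the radius SK is perpendicular to KP, so KP runs along (−sin 188°, cos 188°); with |KP| = 14.0, P = (-53.51, -18.76). Then cos ∠APK = PA·PK / (|PA||PK|), giving 15.02°.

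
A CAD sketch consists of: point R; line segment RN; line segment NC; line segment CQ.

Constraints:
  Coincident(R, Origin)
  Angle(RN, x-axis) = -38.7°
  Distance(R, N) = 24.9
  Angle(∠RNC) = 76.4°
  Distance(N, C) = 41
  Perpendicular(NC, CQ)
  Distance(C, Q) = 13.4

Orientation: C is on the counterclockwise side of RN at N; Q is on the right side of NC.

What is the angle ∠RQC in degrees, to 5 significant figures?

43.066°

R is at the origin; RN runs at -38.7° with length 24.9, so N = 24.9·(cos -38.7°, sin -38.7°) = (19.433, -15.569). ∠RNC = 76.4°, so NC runs at -38.7° + (180° − 76.4°) = 64.900° from the x-axis; with |NC| = 41.0, C = N + 41.0·(cos 64.900°, sin 64.900°) = (36.825, 21.560). The perpendicularity gives CQ at right angles to NC; with |CQ| = 13.4 on the right of NC, Q = C + 13.4·(0.90557, -0.42420) = (48.960, 15.876). Then cos ∠RQC = QR·QC / (|QR||QC|), giving 43.066°.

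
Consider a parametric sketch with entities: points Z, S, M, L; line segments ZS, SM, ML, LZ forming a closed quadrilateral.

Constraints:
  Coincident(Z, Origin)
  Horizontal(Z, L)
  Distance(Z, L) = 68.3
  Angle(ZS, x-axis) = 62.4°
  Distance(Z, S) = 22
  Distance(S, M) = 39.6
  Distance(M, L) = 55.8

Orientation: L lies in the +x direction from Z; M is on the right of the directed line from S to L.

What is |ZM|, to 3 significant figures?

25.4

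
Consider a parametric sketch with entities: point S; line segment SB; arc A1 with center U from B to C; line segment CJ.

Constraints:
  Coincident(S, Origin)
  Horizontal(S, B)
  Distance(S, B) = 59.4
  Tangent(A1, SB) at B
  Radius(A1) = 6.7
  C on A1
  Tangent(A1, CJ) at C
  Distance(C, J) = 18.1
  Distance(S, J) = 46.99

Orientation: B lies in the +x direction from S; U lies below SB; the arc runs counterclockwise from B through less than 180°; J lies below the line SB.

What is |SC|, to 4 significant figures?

53.99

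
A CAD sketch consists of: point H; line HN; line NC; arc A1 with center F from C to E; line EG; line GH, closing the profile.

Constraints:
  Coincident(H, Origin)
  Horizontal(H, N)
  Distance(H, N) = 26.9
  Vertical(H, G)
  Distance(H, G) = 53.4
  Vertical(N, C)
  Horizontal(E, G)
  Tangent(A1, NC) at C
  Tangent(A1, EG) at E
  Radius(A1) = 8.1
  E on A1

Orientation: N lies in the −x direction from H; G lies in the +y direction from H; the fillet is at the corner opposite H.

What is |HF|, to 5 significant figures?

49.046

H is at the origin; HN is horizontal with |HN| = 26.9 and N on the −x side, so N = (-26.900, 0.0000). HG is vertical with |HG| = 53.4 and G on the +y side, so G = (0.0000, 53.400). The virtual corner opposite H is at (-26.900, 53.400). Since A1 is tangent to NC there, FC ⟂ NC and since A1 is tangent to EG there, FE ⟂ EG, with radius 8.1, so the center F sits 8.1 in from both sides at F = (-18.800, 45.300). Then |HF| = |F − H| = 49.046.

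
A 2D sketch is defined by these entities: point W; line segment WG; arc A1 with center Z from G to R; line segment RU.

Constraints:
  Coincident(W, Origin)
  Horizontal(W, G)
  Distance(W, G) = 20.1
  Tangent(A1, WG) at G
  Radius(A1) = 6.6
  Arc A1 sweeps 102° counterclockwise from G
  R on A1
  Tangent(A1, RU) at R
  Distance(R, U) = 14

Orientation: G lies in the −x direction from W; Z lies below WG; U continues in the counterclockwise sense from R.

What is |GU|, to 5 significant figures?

21.954

W is at the origin; WG is horizontal with |WG| = 20.1 and G on the −x side, so G = (-20.100, 0.0000). A1 meets WG tangentially, so ZG is at right angles to WG, so Z = G + (0, -6.6) = (-20.100, -6.6000). On A1, G sits at bearing 90° from Z; a 102° counterclockwise sweep puts R at bearing 192°, so R = Z + 6.6·(cos 192°, sin 192°) = (-26.556, -7.9722). Tangency of A1 to RU means the radius ZR is perpendicular to RU, so RU runs along (−sin 192°, cos 192°); with |RU| = 14.0, U = (-23.645, -21.666). Then |GU| = |U − G| = 21.954.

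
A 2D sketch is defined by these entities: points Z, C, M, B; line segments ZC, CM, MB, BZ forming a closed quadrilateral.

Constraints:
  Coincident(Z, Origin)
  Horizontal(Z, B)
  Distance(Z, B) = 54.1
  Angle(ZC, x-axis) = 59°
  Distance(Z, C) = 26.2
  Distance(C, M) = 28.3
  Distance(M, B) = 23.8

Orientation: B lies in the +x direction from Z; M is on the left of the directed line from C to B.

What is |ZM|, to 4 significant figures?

46.40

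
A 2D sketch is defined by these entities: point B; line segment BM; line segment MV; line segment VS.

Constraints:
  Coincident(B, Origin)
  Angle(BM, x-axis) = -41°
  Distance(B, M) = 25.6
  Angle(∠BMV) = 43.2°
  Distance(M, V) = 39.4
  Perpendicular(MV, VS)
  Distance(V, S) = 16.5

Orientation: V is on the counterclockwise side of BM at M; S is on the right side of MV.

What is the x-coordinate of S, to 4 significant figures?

31.75

∠BMV = 43.2°, so MV runs at -41.0° + (180° − 43.2°) = 95.80° from the x-axis; with |MV| = 39.4, V = M + 39.4·(cos 95.80°, sin 95.80°) = (15.34, 22.40). The perpendicularity gives VS at right angles to MV; with |VS| = 16.5 on the right of MV, S = V + 16.5·(0.9949, 0.1011) = (31.75, 24.07). So S.x = 31.75.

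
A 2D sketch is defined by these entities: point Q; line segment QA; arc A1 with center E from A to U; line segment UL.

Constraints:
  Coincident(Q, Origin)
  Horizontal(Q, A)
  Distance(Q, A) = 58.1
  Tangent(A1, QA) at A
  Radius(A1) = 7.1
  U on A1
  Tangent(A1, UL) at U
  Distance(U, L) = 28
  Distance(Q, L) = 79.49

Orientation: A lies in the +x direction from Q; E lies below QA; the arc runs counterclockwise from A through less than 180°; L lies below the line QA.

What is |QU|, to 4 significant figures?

54.42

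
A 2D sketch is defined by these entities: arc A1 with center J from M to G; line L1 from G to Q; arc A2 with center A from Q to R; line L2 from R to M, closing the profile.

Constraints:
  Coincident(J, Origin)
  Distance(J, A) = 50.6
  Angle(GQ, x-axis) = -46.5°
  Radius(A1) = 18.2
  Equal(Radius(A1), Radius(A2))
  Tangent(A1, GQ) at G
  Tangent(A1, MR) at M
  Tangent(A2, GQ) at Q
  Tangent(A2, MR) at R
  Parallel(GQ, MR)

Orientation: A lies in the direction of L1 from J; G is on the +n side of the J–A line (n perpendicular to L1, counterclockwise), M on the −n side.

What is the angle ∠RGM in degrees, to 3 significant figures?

54.3°

The slot axis is L1's direction at -46.5°, so u = (cos -46.5°, sin -46.5°) = (0.688, -0.725) and n = (−sin -46.5°, cos -46.5°) = (0.725, 0.688). J is at the origin and A lies 50.6 along u from J, so A = 50.6·u = (34.8, -36.7). Tangency of A1 to both parallel lines with radius 18.2 puts G and M at J ± 18.2·n: G = (13.2, 12.5), M = (-13.2, -12.5). Equal radii place Q and R the same way about A: Q = A + 18.2·n = (48.0, -24.2), R = A − 18.2·n = (21.6, -49.2). Then cos ∠RGM = GR·GM / (|GR||GM|), giving 54.3°.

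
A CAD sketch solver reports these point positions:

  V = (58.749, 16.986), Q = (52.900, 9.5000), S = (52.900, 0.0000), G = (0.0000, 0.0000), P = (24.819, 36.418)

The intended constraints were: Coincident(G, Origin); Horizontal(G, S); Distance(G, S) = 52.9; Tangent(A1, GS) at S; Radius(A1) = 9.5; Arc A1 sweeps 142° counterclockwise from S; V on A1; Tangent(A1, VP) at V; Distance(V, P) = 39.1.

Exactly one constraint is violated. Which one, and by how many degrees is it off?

Tangent(A1, VP) at V — off by 8.20°.

G = (0.00, 0.00) ✓; G.y = 0.00, S.y = 0.00 ✓; |GS| = 52.90 ✓; ∠(QS, SG) = 90.00° ✓; |QS| = 9.500 ✓; bearing(Q→V) − bearing(Q→S) = 142.0° ✓; |QV| = 9.500 ✓; ∠(QV, VP) = 81.80° ✗; |VP| = 39.10 ✓.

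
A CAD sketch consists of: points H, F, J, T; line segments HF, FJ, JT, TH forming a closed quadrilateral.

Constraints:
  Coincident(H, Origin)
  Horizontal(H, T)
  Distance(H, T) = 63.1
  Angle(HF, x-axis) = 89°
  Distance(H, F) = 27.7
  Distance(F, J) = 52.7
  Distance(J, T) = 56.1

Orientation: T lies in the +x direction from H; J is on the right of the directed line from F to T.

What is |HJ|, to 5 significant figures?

26.653

Checks: |FJ| = 52.70 ✓; |JT| = 56.10 ✓.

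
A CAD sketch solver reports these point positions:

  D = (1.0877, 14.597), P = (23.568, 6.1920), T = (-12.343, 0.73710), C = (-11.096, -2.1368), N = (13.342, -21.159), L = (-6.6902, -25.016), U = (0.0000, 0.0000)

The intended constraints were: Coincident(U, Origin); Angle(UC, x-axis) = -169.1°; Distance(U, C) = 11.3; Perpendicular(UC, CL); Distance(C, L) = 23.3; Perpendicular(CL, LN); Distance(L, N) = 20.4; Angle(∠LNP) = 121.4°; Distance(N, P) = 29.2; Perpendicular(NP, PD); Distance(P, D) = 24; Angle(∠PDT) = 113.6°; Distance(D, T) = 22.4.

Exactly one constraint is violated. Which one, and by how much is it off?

Distance(D, T) = 22.4 — off by 3.10.

U = (0.00, 0.00) ✓; UC at -169.1° ✓; |UC| = 11.30 ✓; ∠(UC, CL) = 90.00° ✓; |CL| = 23.30 ✓; ∠(CL, LN) = 90.00° ✓; |LN| = 20.40 ✓; ∠LNP = 121.4° ✓; |NP| = 29.20 ✓; ∠(NP, PD) = 90.00° ✓; |PD| = 24.00 ✓; ∠PDT = 113.6° ✓; |DT| = 19.30 ✗.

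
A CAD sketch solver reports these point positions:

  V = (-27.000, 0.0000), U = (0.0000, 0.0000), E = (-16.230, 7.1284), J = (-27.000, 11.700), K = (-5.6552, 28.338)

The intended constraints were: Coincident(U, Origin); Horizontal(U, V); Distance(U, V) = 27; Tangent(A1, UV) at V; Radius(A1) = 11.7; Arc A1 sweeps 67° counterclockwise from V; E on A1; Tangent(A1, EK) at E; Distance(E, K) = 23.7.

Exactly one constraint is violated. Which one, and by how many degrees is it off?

Tangent(A1, EK) at E — off by 3.50°.

U = (0.00, 0.00) ✓; U.y = 0.00, V.y = 0.00 ✓; |UV| = 27.00 ✓; ∠(JV, VU) = 90.00° ✓; |JV| = 11.70 ✓; bearing(J→E) − bearing(J→V) = 67.00° ✓; |JE| = 11.70 ✓; ∠(JE, EK) = 93.50° ✗; |EK| = 23.70 ✓.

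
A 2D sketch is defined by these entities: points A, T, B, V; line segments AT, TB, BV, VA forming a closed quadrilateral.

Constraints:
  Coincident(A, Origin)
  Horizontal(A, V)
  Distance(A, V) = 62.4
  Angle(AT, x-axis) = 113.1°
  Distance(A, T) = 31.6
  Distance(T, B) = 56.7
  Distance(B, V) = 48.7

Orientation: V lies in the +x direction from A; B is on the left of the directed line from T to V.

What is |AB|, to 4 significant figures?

61.20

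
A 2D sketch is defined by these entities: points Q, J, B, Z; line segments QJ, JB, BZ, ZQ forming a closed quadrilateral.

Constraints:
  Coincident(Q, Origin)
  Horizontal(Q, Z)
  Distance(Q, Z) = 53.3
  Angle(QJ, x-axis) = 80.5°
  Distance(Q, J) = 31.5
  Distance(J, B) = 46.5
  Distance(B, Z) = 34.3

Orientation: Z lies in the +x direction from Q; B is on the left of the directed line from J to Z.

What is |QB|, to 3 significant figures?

61.9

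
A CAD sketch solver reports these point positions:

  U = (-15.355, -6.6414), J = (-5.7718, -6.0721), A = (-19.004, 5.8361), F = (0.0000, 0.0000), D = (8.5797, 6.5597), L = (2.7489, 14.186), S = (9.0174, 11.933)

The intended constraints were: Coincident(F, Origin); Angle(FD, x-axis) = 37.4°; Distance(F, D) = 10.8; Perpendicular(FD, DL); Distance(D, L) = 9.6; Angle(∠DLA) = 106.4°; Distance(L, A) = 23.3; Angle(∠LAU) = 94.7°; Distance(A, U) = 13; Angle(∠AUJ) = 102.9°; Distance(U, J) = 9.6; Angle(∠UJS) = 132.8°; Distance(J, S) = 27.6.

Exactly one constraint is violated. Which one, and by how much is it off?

Distance(J, S) = 27.6 — off by 4.30.

F = (0.00, 0.00) ✓; FD at 37.40° ✓; |FD| = 10.80 ✓; ∠(FD, DL) = 90.00° ✓; |DL| = 9.600 ✓; ∠DLA = 106.4° ✓; |LA| = 23.30 ✓; ∠LAU = 94.70° ✓; |AU| = 13.00 ✓; ∠AUJ = 102.9° ✓; |UJ| = 9.600 ✓; ∠UJS = 132.8° ✓; |JS| = 23.30 ✗.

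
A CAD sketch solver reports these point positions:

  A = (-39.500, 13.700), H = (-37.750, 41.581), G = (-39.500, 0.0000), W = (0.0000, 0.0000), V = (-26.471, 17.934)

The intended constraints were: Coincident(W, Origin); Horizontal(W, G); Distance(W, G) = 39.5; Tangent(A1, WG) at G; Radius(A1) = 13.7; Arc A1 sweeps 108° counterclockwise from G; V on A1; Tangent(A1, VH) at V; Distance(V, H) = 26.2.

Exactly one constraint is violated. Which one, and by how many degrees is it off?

Tangent(A1, VH) at V — off by 7.50°.

W = (0.00, 0.00) ✓; W.y = 0.00, G.y = 0.00 ✓; |WG| = 39.50 ✓; ∠(AG, GW) = 90.00° ✓; |AG| = 13.70 ✓; bearing(A→V) − bearing(A→G) = 108.0° ✓; |AV| = 13.70 ✓; ∠(AV, VH) = 82.50° ✗; |VH| = 26.20 ✓.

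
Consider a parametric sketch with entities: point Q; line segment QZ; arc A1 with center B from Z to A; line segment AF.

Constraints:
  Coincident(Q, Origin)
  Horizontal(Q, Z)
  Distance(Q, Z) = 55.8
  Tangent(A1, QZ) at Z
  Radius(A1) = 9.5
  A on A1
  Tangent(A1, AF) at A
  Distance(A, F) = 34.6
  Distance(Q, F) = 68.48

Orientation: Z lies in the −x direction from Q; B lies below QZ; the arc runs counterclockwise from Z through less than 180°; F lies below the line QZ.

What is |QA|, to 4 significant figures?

65.91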